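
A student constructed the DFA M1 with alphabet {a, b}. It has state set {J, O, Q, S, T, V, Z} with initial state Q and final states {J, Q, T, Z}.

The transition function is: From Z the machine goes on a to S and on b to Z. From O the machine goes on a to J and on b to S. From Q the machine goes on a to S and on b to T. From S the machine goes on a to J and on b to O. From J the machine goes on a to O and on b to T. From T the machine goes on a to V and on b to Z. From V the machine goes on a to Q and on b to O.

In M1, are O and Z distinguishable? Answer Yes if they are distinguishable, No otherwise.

Yes

Initial partition by acceptance: {J,Q,T,Z} | {O,S,V}.
Stable partition: {J,Q,T,Z} | {O,S,V} — 2 equivalence classes.
O and Z end up in different blocks, so they are distinguishable. For instance, the string 'ε' is accepted from only Z.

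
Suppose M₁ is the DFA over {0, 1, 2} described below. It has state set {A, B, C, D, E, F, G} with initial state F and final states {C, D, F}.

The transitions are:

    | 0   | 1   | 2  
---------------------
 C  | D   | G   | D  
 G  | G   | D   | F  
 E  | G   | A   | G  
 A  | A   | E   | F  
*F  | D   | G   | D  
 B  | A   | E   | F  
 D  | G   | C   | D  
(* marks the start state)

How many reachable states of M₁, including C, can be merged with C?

2

Reachable states from the start: {C,D,F,G}. Unreachable: {A,B,E} — drop them.
P0 = {C,D,F} | {G}.
Split {C,D,F} by δ(·,0) → {C,F} and {D}.
The partition is now stable with 3 blocks: {C,F} | {G} | {D}.
State C belongs to the block {C,F}, which has 2 states.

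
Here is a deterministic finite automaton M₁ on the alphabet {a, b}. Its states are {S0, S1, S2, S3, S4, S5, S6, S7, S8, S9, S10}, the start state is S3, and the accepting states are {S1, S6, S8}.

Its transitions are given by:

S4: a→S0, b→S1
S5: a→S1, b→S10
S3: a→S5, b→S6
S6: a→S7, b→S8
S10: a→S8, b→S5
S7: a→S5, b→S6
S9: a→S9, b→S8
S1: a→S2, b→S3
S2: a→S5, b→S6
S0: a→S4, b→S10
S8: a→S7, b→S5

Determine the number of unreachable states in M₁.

3

No path from S3 leads to S0, S4, S9; the other 8 states are all reachable.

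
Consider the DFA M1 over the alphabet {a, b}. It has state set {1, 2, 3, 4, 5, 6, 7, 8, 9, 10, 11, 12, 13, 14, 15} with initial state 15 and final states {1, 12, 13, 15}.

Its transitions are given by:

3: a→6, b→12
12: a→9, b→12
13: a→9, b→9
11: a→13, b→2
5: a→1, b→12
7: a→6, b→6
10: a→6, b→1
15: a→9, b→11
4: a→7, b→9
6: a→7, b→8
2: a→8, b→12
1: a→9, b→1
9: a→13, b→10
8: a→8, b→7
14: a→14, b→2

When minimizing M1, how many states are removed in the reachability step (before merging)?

BFS from 15 reaches {1, 2, 6, 7, 8, 9, 10, 11, 12, 13, 15}; the 4 state(s) 3, 4, 5, 14 are never visited.

4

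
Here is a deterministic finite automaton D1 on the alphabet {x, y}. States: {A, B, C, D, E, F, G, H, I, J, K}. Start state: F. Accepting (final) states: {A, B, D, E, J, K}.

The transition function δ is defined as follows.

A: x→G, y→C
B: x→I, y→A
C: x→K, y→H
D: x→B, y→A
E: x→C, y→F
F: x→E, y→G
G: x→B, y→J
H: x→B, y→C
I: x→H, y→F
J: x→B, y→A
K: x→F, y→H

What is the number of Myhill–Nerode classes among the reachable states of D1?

10

First remove the unreachable states {D}; 10 states remain.
P0 = {A,B,E,J,K} | {C,F,G,H,I}.
Refine {A,B,E,J,K} on symbol x: members go to different blocks, giving {A,B,E,K} and {J}.
On input y, block {A,B,E,K} splits into {A,E,K} and {B}.
On input x, block {C,F,G,H,I} splits into {C,F} and {G,H} and {I}.
Split {A,E,K} by δ(·,x) → {E,K} and {A}.
Refine {E,K} on symbol y: members go to different blocks, giving {E} and {K}.
Refine {C,F} on symbol x: members go to different blocks, giving {C} and {F}.
Refine {G,H} on symbol y: members go to different blocks, giving {G} and {H}.
No further refinement is possible. Final partition (10 blocks): {E} | {C} | {J} | {B} | {G} | {I} | {A} | {K} | {F} | {H}.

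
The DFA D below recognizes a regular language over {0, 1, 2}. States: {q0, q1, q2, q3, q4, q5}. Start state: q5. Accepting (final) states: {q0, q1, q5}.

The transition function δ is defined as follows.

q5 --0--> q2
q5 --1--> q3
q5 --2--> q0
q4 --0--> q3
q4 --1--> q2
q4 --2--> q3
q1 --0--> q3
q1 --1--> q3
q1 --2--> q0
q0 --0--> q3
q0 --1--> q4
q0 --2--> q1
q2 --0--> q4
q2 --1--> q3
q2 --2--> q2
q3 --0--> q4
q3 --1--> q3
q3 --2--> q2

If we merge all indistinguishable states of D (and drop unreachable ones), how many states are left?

P0 = {q0,q1,q5} | {q2,q3,q4}.
No further refinement is possible. Final partition (2 blocks): {q0,q1,q5} | {q2,q3,q4}.

2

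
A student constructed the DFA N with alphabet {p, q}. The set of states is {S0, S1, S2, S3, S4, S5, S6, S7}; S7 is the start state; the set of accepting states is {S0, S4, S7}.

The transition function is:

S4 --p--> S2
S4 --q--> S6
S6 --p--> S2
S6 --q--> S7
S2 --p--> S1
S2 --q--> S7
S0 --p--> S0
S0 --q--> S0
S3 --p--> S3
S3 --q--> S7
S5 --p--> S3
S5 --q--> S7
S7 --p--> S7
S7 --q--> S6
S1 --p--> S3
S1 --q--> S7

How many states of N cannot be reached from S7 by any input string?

3

BFS from S7 reaches {S1, S2, S3, S6, S7}; the 3 state(s) S0, S4, S5 are never visited.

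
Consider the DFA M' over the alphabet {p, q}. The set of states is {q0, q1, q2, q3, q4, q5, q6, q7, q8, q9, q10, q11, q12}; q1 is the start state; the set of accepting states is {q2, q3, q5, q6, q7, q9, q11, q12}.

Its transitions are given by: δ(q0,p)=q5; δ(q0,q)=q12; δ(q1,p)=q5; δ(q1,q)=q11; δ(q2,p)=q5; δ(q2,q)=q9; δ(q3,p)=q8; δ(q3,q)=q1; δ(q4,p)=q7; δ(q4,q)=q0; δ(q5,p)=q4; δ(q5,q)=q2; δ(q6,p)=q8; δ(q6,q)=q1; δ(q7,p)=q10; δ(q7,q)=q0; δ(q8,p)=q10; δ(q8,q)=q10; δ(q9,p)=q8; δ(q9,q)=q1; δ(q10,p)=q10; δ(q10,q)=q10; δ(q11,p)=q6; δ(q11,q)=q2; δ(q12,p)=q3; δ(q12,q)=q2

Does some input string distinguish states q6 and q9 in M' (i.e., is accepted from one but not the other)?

No

P0 = {q2,q3,q5,q6,q7,q9,q11,q12} | {q0,q1,q4,q8,q10}.
Refine {q2,q3,q5,q6,q7,q9,q11,q12} on symbol p: members go to different blocks, giving {q3,q5,q6,q7,q9} and {q2,q11,q12}.
Refine {q3,q5,q6,q7,q9} on symbol q: members go to different blocks, giving {q3,q6,q7,q9} and {q5}.
On input p, block {q0,q1,q4,q8,q10} splits into {q0,q1} and {q8,q10} and {q4}.
Refine {q2,q11,q12} on symbol p: members go to different blocks, giving {q11,q12} and {q2}.
No further refinement is possible. Final partition (7 blocks): {q3,q6,q7,q9} | {q0,q1} | {q11,q12} | {q5} | {q8,q10} | {q4} | {q2}.
q6 and q9 lie in the same block of the stable partition, so they are equivalent — no string distinguishes them.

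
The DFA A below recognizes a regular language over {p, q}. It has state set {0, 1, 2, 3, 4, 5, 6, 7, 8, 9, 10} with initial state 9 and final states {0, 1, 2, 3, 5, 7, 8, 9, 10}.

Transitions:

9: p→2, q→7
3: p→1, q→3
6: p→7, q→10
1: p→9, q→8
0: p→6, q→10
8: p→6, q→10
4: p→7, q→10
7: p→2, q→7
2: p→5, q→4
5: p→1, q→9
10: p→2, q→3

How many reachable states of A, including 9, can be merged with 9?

2

Reachable states from the start: {1,2,3,4,5,6,7,8,9,10}. Unreachable: {0} — drop them.
P0 = {1,2,3,5,7,8,9,10} | {4,6}.
Split {1,2,3,5,7,8,9,10} by δ(·,p) → {1,2,3,5,7,9,10} and {8}.
Refine {1,2,3,5,7,9,10} on symbol q: members go to different blocks, giving {3,5,7,9,10} and {1} and {2}.
Refine {3,5,7,9,10} on symbol p: members go to different blocks, giving {7,9,10} and {3,5}.
Refine {7,9,10} on symbol q: members go to different blocks, giving {7,9} and {10}.
Refine {3,5} on symbol q: members go to different blocks, giving {3} and {5}.
The partition is now stable with 8 blocks: {7,9} | {4,6} | {8} | {1} | {2} | {3} | {10} | {5}.
State 9 belongs to the block {7,9}, which has 2 states.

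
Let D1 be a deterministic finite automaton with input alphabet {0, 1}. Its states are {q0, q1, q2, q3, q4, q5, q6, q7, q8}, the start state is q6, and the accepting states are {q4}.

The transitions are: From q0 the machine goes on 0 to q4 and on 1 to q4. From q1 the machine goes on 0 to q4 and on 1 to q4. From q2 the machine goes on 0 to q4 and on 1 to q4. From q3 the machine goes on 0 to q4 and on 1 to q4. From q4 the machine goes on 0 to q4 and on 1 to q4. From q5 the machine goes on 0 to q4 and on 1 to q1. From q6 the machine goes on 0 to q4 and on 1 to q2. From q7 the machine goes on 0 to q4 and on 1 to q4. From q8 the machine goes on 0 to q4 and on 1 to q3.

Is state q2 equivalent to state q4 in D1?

States {q0,q1,q3,q5,q7,q8} cannot be reached from the start state, so discard them.
P0 = {q4} | {q2,q6}.
Refine {q2,q6} on symbol 1: members go to different blocks, giving {q2} and {q6}.
The partition is now stable with 3 blocks: {q4} | {q2} | {q6}.
q2 and q4 end up in different blocks, so they are distinguishable. For instance, the string 'ε' is accepted from only q4.

No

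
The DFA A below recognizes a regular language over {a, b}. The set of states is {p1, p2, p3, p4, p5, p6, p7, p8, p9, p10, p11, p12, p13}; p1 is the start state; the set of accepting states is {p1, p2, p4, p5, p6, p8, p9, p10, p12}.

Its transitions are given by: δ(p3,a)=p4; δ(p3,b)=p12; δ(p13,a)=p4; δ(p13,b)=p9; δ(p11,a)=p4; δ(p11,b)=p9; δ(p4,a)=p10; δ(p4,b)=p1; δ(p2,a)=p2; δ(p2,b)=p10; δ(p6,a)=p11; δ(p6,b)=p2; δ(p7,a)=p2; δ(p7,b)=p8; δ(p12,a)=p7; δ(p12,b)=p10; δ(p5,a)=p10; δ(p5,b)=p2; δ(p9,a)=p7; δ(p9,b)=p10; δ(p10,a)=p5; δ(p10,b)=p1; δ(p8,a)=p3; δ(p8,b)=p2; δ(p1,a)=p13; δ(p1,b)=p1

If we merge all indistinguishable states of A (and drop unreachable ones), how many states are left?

9

Reachable states from the start: {p1,p2,p3,p4,p5,p7,p8,p9,p10,p12,p13}. Unreachable: {p6,p11} — drop them.
Initial partition by acceptance: {p1,p2,p4,p5,p8,p9,p10,p12} | {p3,p7,p13}.
Split {p1,p2,p4,p5,p8,p9,p10,p12} by δ(·,a) → {p1,p8,p9,p12} and {p2,p4,p5,p10}.
On input b, block {p1,p8,p9,p12} splits into {p8,p9,p12} and {p1}.
Split {p2,p4,p5,p10} by δ(·,b) → {p2,p5} and {p4,p10}.
Split {p8,p9,p12} by δ(·,b) → {p9,p12} and {p8}.
Split {p3,p7,p13} by δ(·,a) → {p3,p13} and {p7}.
Refine {p2,p5} on symbol a: members go to different blocks, giving {p2} and {p5}.
Split {p4,p10} by δ(·,a) → {p4} and {p10}.
No further refinement is possible. Final partition (9 blocks): {p9,p12} | {p3,p13} | {p2} | {p1} | {p4} | {p8} | {p7} | {p5} | {p10}.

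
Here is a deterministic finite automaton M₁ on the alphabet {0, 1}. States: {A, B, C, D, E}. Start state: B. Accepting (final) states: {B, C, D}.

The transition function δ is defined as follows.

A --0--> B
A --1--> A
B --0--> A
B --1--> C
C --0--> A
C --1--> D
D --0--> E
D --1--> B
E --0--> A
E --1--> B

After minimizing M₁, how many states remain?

All states are reachable from the start state.
Start with accepting vs non-accepting: {B,C,D} | {A,E}.
Refine {A,E} on symbol 0: members go to different blocks, giving {A} and {E}.
Refine {B,C,D} on symbol 0: members go to different blocks, giving {B,C} and {D}.
Split {B,C} by δ(·,1) → {B} and {C}.
Stable partition: {B} | {A} | {E} | {D} | {C} — 5 equivalence classes.

5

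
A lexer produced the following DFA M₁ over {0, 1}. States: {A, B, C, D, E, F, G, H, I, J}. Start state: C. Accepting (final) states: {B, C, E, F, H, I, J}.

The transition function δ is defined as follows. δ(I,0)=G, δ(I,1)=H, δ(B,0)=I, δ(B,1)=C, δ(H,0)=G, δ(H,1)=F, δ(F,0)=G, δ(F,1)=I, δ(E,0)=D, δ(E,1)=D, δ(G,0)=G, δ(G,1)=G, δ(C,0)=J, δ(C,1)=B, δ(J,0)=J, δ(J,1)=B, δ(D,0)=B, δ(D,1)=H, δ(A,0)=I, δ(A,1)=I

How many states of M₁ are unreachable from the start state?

3

Starting at C and following transitions, the reachable set is {B, C, F, G, H, I, J}. That leaves A, D, E unreachable — 3 in total.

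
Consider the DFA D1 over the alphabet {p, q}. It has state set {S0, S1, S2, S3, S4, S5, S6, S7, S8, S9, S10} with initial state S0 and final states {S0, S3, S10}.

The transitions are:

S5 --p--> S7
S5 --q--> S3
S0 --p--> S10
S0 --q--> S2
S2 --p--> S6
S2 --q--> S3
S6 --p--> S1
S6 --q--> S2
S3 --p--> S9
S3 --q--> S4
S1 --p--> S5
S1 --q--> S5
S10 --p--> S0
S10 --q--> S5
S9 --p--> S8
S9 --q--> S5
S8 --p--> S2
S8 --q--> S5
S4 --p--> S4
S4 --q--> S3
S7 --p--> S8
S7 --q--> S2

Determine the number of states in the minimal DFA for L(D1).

6

Start with accepting vs non-accepting: {S0,S3,S10} | {S1,S2,S4,S5,S6,S7,S8,S9}.
Refine {S0,S3,S10} on symbol p: members go to different blocks, giving {S0,S10} and {S3}.
Split {S1,S2,S4,S5,S6,S7,S8,S9} by δ(·,q) → {S1,S6,S7,S8,S9} and {S2,S4,S5}.
Split {S1,S6,S7,S8,S9} by δ(·,p) → {S6,S7,S9} and {S1,S8}.
Split {S2,S4,S5} by δ(·,p) → {S2,S5} and {S4}.
Stable partition: {S0,S10} | {S6,S7,S9} | {S3} | {S2,S5} | {S1,S8} | {S4} — 6 equivalence classes.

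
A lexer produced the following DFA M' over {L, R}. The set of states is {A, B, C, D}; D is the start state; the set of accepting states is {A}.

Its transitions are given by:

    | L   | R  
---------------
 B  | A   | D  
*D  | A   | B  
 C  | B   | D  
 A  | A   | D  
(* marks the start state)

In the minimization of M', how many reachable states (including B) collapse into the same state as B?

2

Reachable states from the start: {A,B,D}. Unreachable: {C} — drop them.
P0 = {A} | {B,D}.
No further refinement is possible. Final partition (2 blocks): {A} | {B,D}.
The equivalence class containing B is {B,D}, of size 2.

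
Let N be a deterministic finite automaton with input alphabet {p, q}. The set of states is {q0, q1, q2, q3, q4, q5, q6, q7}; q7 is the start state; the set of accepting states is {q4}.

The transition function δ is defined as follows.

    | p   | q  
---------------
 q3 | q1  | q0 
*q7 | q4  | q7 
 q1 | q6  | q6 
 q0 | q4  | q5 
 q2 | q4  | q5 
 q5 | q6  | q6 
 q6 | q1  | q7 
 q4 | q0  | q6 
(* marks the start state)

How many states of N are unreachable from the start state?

2

Starting at q7 and following transitions, the reachable set is {q0, q1, q4, q5, q6, q7}. That leaves q2, q3 unreachable — 2 in total.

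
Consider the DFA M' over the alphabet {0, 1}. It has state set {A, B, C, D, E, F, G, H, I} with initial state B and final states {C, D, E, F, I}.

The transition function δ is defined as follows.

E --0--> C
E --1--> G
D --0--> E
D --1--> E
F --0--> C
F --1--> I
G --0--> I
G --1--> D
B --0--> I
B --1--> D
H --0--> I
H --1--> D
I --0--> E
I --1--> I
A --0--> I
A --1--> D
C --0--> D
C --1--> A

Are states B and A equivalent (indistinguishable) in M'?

States {F,H} cannot be reached from the start state, so discard them.
Start with accepting vs non-accepting: {C,D,E,I} | {A,B,G}.
Split {C,D,E,I} by δ(·,1) → {C,E} and {D,I}.
On input 0, block {C,E} splits into {C} and {E}.
Refine {D,I} on symbol 1: members go to different blocks, giving {D} and {I}.
Stable partition: {C} | {A,B,G} | {D} | {E} | {I} — 5 equivalence classes.
B and A lie in the same block of the stable partition, so they are equivalent — no string distinguishes them.

Yes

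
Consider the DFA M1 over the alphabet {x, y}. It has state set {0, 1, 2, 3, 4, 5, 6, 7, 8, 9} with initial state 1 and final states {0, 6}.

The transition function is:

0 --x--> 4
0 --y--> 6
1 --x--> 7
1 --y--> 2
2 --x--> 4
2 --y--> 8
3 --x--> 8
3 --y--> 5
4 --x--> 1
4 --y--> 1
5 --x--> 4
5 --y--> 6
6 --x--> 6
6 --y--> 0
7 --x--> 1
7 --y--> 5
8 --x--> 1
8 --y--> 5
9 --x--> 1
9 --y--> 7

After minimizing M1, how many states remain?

First remove the unreachable states {3,9}; 8 states remain.
Initial partition by acceptance: {0,6} | {1,2,4,5,7,8}.
Split {0,6} by δ(·,x) → {0} and {6}.
Refine {1,2,4,5,7,8} on symbol y: members go to different blocks, giving {1,2,4,7,8} and {5}.
Split {1,2,4,7,8} by δ(·,y) → {1,2,4} and {7,8}.
On input x, block {1,2,4} splits into {2,4} and {1}.
Refine {2,4} on symbol x: members go to different blocks, giving {2} and {4}.
The partition is now stable with 7 blocks: {0} | {2} | {6} | {5} | {7,8} | {1} | {4}.

7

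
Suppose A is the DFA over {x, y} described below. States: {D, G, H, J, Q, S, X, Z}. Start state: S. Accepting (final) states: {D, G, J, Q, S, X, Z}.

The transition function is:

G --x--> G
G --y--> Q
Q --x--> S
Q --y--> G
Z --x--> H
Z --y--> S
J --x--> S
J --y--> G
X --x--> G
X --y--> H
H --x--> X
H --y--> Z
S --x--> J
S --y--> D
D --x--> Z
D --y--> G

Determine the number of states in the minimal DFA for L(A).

7

Start with accepting vs non-accepting: {D,G,J,Q,S,X,Z} | {H}.
Split {D,G,J,Q,S,X,Z} by δ(·,x) → {D,G,J,Q,S,X} and {Z}.
On input x, block {D,G,J,Q,S,X} splits into {G,J,Q,S,X} and {D}.
Refine {G,J,Q,S,X} on symbol y: members go to different blocks, giving {G,J,Q} and {S} and {X}.
Split {G,J,Q} by δ(·,x) → {J,Q} and {G}.
Stable partition: {J,Q} | {H} | {Z} | {D} | {S} | {X} | {G} — 7 equivalence classes.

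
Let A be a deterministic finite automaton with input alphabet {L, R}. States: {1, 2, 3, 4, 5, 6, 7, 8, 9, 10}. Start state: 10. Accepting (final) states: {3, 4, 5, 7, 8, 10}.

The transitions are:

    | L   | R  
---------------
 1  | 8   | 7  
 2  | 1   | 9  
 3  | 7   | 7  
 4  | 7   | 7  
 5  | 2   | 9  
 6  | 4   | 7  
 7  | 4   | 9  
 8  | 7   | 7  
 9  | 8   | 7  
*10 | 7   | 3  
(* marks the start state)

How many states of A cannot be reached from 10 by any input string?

4

No path from 10 leads to 1, 2, 5, 6; the other 6 states are all reachable.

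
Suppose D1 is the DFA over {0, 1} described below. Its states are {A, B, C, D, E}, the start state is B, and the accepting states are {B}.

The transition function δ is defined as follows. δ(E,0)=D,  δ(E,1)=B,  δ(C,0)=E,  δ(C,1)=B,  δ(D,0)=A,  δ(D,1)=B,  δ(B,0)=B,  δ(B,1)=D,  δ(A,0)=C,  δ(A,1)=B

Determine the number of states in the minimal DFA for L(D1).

2

Start with accepting vs non-accepting: {B} | {A,C,D,E}.
The partition is now stable with 2 blocks: {B} | {A,C,D,E}.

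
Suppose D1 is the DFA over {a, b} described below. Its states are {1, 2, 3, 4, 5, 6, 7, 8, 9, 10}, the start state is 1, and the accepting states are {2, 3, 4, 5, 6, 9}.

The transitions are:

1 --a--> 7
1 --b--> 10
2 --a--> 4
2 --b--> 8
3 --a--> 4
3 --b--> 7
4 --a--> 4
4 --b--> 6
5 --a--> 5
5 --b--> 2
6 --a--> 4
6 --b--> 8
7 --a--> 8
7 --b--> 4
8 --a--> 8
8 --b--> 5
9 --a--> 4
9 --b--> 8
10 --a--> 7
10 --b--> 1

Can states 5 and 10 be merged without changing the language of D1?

No

First remove the unreachable states {3,9}; 8 states remain.
Initial partition by acceptance: {2,4,5,6} | {1,7,8,10}.
Refine {2,4,5,6} on symbol b: members go to different blocks, giving {2,6} and {4,5}.
On input b, block {1,7,8,10} splits into {1,10} and {7,8}.
No further refinement is possible. Final partition (4 blocks): {2,6} | {1,10} | {4,5} | {7,8}.
5 and 10 end up in different blocks, so they are distinguishable. For instance, the string 'ε' is accepted from only 5.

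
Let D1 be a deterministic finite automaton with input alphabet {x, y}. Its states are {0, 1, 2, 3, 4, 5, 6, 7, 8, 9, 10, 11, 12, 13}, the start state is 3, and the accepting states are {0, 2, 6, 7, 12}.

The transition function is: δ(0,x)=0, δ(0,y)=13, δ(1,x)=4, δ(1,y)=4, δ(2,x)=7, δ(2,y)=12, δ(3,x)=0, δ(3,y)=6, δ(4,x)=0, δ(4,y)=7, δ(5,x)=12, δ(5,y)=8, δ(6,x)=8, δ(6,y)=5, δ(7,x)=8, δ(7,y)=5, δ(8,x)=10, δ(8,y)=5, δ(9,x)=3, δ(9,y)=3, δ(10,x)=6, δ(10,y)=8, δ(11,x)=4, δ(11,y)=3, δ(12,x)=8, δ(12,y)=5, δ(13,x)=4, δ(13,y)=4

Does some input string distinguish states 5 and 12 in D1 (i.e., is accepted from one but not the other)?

First remove the unreachable states {1,2,9,11}; 10 states remain.
Start with accepting vs non-accepting: {0,6,7,12} | {3,4,5,8,10,13}.
Split {0,6,7,12} by δ(·,x) → {6,7,12} and {0}.
Refine {3,4,5,8,10,13} on symbol x: members go to different blocks, giving {3,4} and {5,10} and {8,13}.
Refine {8,13} on symbol x: members go to different blocks, giving {8} and {13}.
Stable partition: {6,7,12} | {3,4} | {0} | {5,10} | {8} | {13} — 6 equivalence classes.
5 and 12 end up in different blocks, so they are distinguishable. For instance, the string 'ε' is accepted from only 12.

Yes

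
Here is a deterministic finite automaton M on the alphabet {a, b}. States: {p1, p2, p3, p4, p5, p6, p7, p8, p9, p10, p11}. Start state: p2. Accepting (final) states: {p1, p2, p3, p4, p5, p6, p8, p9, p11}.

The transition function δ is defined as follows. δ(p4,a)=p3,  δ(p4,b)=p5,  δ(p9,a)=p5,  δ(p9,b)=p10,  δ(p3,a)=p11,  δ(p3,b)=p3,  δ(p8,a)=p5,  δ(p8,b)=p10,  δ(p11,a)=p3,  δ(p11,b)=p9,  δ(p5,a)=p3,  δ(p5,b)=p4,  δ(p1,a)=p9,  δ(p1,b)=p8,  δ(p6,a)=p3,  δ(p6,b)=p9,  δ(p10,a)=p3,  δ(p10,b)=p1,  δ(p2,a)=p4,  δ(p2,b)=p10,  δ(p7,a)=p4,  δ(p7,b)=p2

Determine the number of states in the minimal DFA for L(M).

6

First remove the unreachable states {p6,p7}; 9 states remain.
Start with accepting vs non-accepting: {p1,p2,p3,p4,p5,p8,p9,p11} | {p10}.
Refine {p1,p2,p3,p4,p5,p8,p9,p11} on symbol b: members go to different blocks, giving {p1,p3,p4,p5,p11} and {p2,p8,p9}.
Refine {p1,p3,p4,p5,p11} on symbol a: members go to different blocks, giving {p3,p4,p5,p11} and {p1}.
Split {p3,p4,p5,p11} by δ(·,b) → {p3,p4,p5} and {p11}.
On input a, block {p3,p4,p5} splits into {p4,p5} and {p3}.
Stable partition: {p4,p5} | {p10} | {p2,p8,p9} | {p1} | {p11} | {p3} — 6 equivalence classes.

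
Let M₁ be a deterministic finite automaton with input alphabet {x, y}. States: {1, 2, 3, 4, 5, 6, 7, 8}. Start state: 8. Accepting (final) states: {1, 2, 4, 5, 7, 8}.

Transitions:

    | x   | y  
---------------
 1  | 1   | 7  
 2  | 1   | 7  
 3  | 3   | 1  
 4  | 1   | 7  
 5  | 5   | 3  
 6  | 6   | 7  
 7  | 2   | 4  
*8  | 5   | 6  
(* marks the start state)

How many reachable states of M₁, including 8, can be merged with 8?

All states are reachable from the start state.
P0 = {1,2,4,5,7,8} | {3,6}.
Split {1,2,4,5,7,8} by δ(·,y) → {1,2,4,7} and {5,8}.
The partition is now stable with 3 blocks: {1,2,4,7} | {3,6} | {5,8}.
The equivalence class containing 8 is {5,8}, of size 2.

2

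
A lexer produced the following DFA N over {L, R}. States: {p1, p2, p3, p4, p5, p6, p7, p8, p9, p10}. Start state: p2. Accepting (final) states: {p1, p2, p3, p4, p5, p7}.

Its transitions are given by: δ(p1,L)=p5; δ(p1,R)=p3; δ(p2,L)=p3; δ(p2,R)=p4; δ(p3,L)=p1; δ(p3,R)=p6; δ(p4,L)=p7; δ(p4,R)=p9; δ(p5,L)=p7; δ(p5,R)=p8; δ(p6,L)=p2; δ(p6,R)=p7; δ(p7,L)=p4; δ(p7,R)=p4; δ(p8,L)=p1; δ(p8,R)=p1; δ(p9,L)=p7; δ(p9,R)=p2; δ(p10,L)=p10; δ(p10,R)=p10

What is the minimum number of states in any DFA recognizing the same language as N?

3

States {p10} cannot be reached from the start state, so discard them.
Start with accepting vs non-accepting: {p1,p2,p3,p4,p5,p7} | {p6,p8,p9}.
Split {p1,p2,p3,p4,p5,p7} by δ(·,R) → {p1,p2,p7} and {p3,p4,p5}.
Stable partition: {p1,p2,p7} | {p6,p8,p9} | {p3,p4,p5} — 3 equivalence classes.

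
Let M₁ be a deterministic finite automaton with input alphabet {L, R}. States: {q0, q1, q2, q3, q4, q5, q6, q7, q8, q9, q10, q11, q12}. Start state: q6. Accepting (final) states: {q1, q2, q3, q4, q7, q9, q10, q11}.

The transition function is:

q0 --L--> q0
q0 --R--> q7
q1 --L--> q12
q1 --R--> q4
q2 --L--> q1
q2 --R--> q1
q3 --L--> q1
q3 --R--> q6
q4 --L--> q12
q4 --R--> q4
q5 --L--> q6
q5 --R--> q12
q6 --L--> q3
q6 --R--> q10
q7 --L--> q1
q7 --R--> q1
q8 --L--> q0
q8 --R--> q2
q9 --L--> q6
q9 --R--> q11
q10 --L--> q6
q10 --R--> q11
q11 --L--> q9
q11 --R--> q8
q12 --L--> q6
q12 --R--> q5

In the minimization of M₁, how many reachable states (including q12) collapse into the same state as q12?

2

Every state is reachable, so we keep all 13.
Start with accepting vs non-accepting: {q1,q2,q3,q4,q7,q9,q10,q11} | {q0,q5,q6,q8,q12}.
Split {q1,q2,q3,q4,q7,q9,q10,q11} by δ(·,L) → {q1,q4,q9,q10} and {q2,q3,q7,q11}.
Refine {q1,q4,q9,q10} on symbol R: members go to different blocks, giving {q1,q4} and {q9,q10}.
Refine {q0,q5,q6,q8,q12} on symbol L: members go to different blocks, giving {q0,q5,q8,q12} and {q6}.
Split {q0,q5,q8,q12} by δ(·,L) → {q0,q8} and {q5,q12}.
Refine {q2,q3,q7,q11} on symbol L: members go to different blocks, giving {q2,q3,q7} and {q11}.
Refine {q2,q3,q7} on symbol R: members go to different blocks, giving {q2,q7} and {q3}.
No further refinement is possible. Final partition (8 blocks): {q1,q4} | {q0,q8} | {q2,q7} | {q9,q10} | {q6} | {q5,q12} | {q11} | {q3}.
The equivalence class containing q12 is {q5,q12}, of size 2.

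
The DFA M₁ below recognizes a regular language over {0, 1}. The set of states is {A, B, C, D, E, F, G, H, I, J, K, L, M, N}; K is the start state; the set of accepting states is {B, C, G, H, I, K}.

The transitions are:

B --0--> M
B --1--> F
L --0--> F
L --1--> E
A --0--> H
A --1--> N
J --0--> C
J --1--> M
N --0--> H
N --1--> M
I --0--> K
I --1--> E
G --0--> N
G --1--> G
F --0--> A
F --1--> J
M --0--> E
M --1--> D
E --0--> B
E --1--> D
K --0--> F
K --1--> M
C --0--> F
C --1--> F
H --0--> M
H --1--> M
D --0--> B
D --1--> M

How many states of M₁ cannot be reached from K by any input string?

3

BFS from K reaches {A, B, C, D, E, F, H, J, K, M, N}; the 3 state(s) G, I, L are never visited.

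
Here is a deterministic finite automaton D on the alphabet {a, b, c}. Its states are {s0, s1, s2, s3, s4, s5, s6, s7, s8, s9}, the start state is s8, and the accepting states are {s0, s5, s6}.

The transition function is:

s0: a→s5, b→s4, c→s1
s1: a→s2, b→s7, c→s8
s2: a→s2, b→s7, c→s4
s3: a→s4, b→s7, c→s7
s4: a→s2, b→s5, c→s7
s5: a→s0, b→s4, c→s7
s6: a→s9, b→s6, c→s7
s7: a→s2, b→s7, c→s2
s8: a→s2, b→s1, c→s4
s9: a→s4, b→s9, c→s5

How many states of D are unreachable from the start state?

3

No path from s8 leads to s3, s6, s9; the other 7 states are all reachable.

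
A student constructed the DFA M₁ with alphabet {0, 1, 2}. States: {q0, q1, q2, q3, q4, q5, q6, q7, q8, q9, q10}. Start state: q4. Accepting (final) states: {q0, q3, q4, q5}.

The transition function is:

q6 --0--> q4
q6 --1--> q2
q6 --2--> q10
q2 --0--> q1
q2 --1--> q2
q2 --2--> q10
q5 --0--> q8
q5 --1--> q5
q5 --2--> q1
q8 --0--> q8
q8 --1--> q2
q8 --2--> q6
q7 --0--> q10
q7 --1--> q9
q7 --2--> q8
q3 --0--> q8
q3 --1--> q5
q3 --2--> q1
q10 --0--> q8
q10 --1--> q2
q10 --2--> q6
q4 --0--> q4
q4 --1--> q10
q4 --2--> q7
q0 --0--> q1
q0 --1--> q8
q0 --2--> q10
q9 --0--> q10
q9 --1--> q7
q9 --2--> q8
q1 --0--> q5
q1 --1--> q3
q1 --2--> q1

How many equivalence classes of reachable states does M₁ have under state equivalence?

7

First remove the unreachable states {q0}; 10 states remain.
P0 = {q3,q4,q5} | {q1,q2,q6,q7,q8,q9,q10}.
On input 0, block {q3,q4,q5} splits into {q3,q5} and {q4}.
On input 0, block {q1,q2,q6,q7,q8,q9,q10} splits into {q2,q7,q8,q9,q10} and {q1} and {q6}.
Refine {q2,q7,q8,q9,q10} on symbol 0: members go to different blocks, giving {q7,q8,q9,q10} and {q2}.
Refine {q7,q8,q9,q10} on symbol 1: members go to different blocks, giving {q7,q9} and {q8,q10}.
The partition is now stable with 7 blocks: {q3,q5} | {q7,q9} | {q4} | {q1} | {q6} | {q2} | {q8,q10}.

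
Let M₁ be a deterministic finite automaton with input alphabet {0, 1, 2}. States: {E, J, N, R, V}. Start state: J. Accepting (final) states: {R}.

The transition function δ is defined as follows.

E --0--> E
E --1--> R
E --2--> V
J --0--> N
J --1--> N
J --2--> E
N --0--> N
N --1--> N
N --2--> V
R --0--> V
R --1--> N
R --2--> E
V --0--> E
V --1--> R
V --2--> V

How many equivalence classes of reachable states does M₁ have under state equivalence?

Every state is reachable, so we keep all 5.
P0 = {R} | {E,J,N,V}.
Refine {E,J,N,V} on symbol 1: members go to different blocks, giving {E,V} and {J,N}.
Stable partition: {R} | {E,V} | {J,N} — 3 equivalence classes.

3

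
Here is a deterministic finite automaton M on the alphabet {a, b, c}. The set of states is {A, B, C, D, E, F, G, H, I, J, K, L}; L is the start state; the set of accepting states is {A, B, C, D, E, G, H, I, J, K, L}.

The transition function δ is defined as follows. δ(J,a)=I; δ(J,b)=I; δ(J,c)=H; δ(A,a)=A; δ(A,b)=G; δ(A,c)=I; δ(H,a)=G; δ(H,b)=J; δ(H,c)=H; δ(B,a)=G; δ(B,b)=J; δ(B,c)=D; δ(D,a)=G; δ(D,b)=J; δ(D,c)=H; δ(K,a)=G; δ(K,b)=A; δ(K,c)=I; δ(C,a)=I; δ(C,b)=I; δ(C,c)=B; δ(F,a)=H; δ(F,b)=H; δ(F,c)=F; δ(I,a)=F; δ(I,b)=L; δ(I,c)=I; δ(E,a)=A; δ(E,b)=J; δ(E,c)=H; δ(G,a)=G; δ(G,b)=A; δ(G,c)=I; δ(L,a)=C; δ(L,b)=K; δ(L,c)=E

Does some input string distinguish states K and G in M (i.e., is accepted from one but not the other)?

No

Initial partition by acceptance: {A,B,C,D,E,G,H,I,J,K,L} | {F}.
Split {A,B,C,D,E,G,H,I,J,K,L} by δ(·,a) → {A,B,C,D,E,G,H,J,K,L} and {I}.
Split {A,B,C,D,E,G,H,J,K,L} by δ(·,a) → {A,B,D,E,G,H,K,L} and {C,J}.
Split {A,B,D,E,G,H,K,L} by δ(·,a) → {A,B,D,E,G,H,K} and {L}.
Refine {A,B,D,E,G,H,K} on symbol b: members go to different blocks, giving {B,D,E,H} and {A,G,K}.
No further refinement is possible. Final partition (6 blocks): {B,D,E,H} | {F} | {I} | {C,J} | {L} | {A,G,K}.
K and G lie in the same block of the stable partition, so they are equivalent — no string distinguishes them.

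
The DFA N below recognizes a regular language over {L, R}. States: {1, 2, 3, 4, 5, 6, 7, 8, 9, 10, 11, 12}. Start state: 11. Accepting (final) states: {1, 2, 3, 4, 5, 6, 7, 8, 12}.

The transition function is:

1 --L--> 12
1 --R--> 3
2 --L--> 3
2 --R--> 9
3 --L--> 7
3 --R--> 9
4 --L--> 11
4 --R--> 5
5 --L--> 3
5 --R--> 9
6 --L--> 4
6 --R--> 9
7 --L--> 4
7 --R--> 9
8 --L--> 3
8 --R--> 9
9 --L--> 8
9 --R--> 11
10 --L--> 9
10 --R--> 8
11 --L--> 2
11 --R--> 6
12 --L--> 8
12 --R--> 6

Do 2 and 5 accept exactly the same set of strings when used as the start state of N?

First remove the unreachable states {1,10,12}; 9 states remain.
Start with accepting vs non-accepting: {2,3,4,5,6,7,8} | {9,11}.
On input L, block {2,3,4,5,6,7,8} splits into {2,3,5,6,7,8} and {4}.
Refine {2,3,5,6,7,8} on symbol L: members go to different blocks, giving {2,3,5,8} and {6,7}.
Split {2,3,5,8} by δ(·,L) → {2,5,8} and {3}.
On input R, block {9,11} splits into {9} and {11}.
No further refinement is possible. Final partition (6 blocks): {2,5,8} | {9} | {4} | {6,7} | {3} | {11}.
2 and 5 lie in the same block of the stable partition, so they are equivalent — no string distinguishes them.

Yes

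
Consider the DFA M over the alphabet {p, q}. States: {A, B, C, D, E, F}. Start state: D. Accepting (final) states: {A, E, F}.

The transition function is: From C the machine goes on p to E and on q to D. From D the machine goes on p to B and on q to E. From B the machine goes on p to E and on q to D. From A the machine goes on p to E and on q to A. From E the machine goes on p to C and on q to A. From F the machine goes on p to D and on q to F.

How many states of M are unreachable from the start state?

BFS from D reaches {A, B, C, D, E}; the 1 state(s) F are never visited.

1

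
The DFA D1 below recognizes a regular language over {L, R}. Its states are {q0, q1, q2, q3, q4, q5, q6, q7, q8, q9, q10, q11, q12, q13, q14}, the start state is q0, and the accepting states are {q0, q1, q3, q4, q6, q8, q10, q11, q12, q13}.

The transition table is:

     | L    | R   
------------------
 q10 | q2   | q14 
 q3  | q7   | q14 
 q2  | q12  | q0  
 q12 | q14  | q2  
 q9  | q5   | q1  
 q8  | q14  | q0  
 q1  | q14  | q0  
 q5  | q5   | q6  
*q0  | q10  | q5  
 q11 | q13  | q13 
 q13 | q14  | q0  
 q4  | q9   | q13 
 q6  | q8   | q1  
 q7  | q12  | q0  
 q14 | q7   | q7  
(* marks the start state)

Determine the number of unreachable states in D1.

No path from q0 leads to q3, q4, q9, q11, q13; the other 10 states are all reachable.

5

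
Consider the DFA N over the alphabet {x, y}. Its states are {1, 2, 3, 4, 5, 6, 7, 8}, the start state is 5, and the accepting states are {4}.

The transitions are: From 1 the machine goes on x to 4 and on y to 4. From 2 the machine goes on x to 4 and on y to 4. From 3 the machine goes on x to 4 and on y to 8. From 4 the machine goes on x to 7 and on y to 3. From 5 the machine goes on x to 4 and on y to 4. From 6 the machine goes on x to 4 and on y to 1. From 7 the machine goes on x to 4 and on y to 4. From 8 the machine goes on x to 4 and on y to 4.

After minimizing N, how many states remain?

States {1,2,6} cannot be reached from the start state, so discard them.
P0 = {4} | {3,5,7,8}.
Refine {3,5,7,8} on symbol y: members go to different blocks, giving {5,7,8} and {3}.
The partition is now stable with 3 blocks: {4} | {5,7,8} | {3}.

3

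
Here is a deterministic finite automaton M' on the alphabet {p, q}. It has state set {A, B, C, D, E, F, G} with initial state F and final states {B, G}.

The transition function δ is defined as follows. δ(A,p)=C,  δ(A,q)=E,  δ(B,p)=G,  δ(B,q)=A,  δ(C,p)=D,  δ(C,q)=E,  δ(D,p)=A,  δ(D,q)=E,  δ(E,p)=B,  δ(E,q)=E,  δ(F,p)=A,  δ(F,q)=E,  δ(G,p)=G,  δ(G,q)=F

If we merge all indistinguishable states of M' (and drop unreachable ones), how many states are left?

All states are reachable from the start state.
Initial partition by acceptance: {B,G} | {A,C,D,E,F}.
On input p, block {A,C,D,E,F} splits into {A,C,D,F} and {E}.
The partition is now stable with 3 blocks: {B,G} | {A,C,D,F} | {E}.

3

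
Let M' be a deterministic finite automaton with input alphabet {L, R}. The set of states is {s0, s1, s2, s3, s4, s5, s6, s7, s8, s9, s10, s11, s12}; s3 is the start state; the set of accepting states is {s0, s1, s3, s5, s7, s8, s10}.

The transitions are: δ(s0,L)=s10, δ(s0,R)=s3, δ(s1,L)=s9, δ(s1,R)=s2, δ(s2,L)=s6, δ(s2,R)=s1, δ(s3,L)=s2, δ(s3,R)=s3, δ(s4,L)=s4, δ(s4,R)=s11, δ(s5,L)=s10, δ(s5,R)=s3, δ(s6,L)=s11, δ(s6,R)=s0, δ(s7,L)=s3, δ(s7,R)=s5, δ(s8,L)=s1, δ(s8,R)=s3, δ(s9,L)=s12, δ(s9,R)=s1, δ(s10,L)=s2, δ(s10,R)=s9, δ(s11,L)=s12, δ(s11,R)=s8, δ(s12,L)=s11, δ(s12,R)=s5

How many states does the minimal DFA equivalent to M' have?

Reachable states from the start: {s0,s1,s2,s3,s5,s6,s8,s9,s10,s11,s12}. Unreachable: {s4,s7} — drop them.
Initial partition by acceptance: {s0,s1,s3,s5,s8,s10} | {s2,s6,s9,s11,s12}.
On input L, block {s0,s1,s3,s5,s8,s10} splits into {s0,s5,s8} and {s1,s3,s10}.
Split {s2,s6,s9,s11,s12} by δ(·,R) → {s6,s11,s12} and {s2,s9}.
On input R, block {s1,s3,s10} splits into {s1,s10} and {s3}.
No further refinement is possible. Final partition (5 blocks): {s0,s5,s8} | {s6,s11,s12} | {s1,s10} | {s2,s9} | {s3}.

5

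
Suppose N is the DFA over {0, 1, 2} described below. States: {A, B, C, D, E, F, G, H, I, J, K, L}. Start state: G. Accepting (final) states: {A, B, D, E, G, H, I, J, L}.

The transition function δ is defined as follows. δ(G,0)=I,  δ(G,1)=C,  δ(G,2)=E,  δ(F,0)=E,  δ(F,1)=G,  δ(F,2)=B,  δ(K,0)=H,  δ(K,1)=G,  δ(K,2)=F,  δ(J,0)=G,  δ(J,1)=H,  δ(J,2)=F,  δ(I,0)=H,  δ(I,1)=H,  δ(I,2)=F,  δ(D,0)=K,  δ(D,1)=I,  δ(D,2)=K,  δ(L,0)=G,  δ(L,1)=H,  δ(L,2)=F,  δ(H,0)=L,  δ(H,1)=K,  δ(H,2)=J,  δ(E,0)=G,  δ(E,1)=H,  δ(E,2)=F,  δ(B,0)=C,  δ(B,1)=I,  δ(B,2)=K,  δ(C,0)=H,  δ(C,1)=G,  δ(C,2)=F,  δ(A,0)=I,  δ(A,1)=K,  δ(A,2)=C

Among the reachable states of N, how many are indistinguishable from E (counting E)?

4

First remove the unreachable states {A,D}; 10 states remain.
Initial partition by acceptance: {B,E,G,H,I,J,L} | {C,F,K}.
Refine {B,E,G,H,I,J,L} on symbol 0: members go to different blocks, giving {E,G,H,I,J,L} and {B}.
On input 1, block {E,G,H,I,J,L} splits into {E,I,J,L} and {G,H}.
On input 0, block {C,F,K} splits into {C,K} and {F}.
The partition is now stable with 5 blocks: {E,I,J,L} | {C,K} | {B} | {G,H} | {F}.
State E belongs to the block {E,I,J,L}, which has 4 states.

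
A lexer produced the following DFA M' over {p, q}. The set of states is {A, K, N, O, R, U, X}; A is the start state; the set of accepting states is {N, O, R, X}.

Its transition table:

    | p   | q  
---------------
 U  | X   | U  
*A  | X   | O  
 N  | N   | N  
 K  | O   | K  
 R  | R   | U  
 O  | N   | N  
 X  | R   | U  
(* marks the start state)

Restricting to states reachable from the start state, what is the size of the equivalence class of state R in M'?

Reachable states from the start: {A,N,O,R,U,X}. Unreachable: {K} — drop them.
P0 = {N,O,R,X} | {A,U}.
Refine {N,O,R,X} on symbol q: members go to different blocks, giving {R,X} and {N,O}.
Refine {A,U} on symbol q: members go to different blocks, giving {U} and {A}.
The partition is now stable with 4 blocks: {R,X} | {U} | {N,O} | {A}.
The equivalence class containing R is {R,X}, of size 2.

2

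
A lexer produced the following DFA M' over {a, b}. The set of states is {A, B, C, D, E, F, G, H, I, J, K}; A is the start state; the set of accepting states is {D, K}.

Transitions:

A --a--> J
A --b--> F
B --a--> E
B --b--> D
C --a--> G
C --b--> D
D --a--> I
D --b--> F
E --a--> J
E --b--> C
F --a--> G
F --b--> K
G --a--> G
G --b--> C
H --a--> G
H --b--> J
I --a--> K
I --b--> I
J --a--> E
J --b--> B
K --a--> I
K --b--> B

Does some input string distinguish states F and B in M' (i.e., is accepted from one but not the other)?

First remove the unreachable states {H}; 10 states remain.
Initial partition by acceptance: {D,K} | {A,B,C,E,F,G,I,J}.
On input a, block {A,B,C,E,F,G,I,J} splits into {A,B,C,E,F,G,J} and {I}.
Refine {A,B,C,E,F,G,J} on symbol b: members go to different blocks, giving {A,E,G,J} and {B,C,F}.
Stable partition: {D,K} | {A,E,G,J} | {I} | {B,C,F} — 4 equivalence classes.
F and B lie in the same block of the stable partition, so they are equivalent — no string distinguishes them.

No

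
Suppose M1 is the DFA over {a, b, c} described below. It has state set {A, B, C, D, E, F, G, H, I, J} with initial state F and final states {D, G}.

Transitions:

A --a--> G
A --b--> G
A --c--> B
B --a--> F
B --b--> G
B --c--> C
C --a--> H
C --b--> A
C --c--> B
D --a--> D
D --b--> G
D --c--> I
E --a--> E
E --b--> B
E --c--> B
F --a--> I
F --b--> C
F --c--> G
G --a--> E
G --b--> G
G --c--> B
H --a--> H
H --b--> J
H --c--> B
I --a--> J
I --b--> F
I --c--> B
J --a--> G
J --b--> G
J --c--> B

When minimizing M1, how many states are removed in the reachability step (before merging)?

No path from F leads to D; the other 9 states are all reachable.

1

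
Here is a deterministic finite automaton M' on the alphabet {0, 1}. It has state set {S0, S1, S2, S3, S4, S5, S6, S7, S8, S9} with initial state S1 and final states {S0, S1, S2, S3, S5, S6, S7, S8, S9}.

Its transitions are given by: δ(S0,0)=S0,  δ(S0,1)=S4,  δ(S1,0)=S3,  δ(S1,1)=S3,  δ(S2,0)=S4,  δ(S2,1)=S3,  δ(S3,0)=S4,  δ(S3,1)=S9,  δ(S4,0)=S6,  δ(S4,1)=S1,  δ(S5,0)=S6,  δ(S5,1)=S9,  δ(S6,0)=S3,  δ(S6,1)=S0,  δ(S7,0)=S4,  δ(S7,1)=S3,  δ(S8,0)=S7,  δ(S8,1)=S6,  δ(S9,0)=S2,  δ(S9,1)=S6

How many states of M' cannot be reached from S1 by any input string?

3

Starting at S1 and following transitions, the reachable set is {S0, S1, S2, S3, S4, S6, S9}. That leaves S5, S7, S8 unreachable — 3 in total.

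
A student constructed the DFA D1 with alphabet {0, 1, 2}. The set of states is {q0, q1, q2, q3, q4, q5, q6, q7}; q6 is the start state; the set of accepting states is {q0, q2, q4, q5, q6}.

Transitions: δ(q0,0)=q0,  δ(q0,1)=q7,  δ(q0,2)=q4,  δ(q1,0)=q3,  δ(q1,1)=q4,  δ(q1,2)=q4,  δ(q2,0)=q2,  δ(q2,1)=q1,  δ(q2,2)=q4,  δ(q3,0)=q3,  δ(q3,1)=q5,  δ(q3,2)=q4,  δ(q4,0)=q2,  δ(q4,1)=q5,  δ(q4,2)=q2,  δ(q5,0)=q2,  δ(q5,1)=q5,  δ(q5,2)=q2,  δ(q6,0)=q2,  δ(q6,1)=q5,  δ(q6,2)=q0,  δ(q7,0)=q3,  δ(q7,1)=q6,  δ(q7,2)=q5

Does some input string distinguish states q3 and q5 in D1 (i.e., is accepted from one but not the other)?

Yes

Start with accepting vs non-accepting: {q0,q2,q4,q5,q6} | {q1,q3,q7}.
Split {q0,q2,q4,q5,q6} by δ(·,1) → {q4,q5,q6} and {q0,q2}.
The partition is now stable with 3 blocks: {q4,q5,q6} | {q1,q3,q7} | {q0,q2}.
q3 and q5 end up in different blocks, so they are distinguishable. For instance, the string 'ε' is accepted from only q5.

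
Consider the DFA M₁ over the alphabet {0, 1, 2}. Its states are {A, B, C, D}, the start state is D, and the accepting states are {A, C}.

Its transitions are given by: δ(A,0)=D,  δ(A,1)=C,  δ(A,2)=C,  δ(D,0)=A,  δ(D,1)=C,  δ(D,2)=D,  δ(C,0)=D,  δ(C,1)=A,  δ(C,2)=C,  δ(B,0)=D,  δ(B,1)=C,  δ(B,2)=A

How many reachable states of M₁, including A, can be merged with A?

States {B} cannot be reached from the start state, so discard them.
Start with accepting vs non-accepting: {A,C} | {D}.
No further refinement is possible. Final partition (2 blocks): {A,C} | {D}.
State A belongs to the block {A,C}, which has 2 states.

2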